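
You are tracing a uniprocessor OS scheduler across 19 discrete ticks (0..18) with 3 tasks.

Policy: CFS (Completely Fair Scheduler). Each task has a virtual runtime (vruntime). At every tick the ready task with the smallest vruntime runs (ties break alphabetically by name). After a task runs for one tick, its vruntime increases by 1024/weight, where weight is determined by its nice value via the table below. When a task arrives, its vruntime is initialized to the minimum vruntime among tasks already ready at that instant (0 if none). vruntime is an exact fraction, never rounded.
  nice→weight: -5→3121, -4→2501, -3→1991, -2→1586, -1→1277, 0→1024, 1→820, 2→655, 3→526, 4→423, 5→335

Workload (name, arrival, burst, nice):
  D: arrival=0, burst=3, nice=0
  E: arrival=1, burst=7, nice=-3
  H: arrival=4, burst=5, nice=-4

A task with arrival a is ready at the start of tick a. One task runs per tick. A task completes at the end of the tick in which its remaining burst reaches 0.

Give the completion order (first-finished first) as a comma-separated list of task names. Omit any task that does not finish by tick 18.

completion order = D, H, E

t=0: vr[D=0] → run D
t=1: vr[D=1 E=1] → run D
t=2: vr[D=2 E=1] → run E
t=3: vr[D=2 E=3015/1991] → run E
t=4: vr[D=2 E=4039/1991 H=2] → run D
t=5: vr[E=4039/1991 H=2] → run H
t=6: vr[E=4039/1991 H=6026/2501] → run E
t=7: vr[E=5063/1991 H=6026/2501] → run H
t=8: vr[E=5063/1991 H=7050/2501] → run E
t=9: vr[E=6087/1991 H=7050/2501] → run H
t=10: vr[E=6087/1991 H=8074/2501] → run E
t=11: vr[E=7111/1991 H=8074/2501] → run H
t=12: vr[E=7111/1991 H=9098/2501] → run E
t=13: vr[E=8135/1991 H=9098/2501] → run H
t=14: vr[E=8135/1991] → run E
t=15: (idle)
t=16: (idle)
t=17: (idle)
t=18: (idle)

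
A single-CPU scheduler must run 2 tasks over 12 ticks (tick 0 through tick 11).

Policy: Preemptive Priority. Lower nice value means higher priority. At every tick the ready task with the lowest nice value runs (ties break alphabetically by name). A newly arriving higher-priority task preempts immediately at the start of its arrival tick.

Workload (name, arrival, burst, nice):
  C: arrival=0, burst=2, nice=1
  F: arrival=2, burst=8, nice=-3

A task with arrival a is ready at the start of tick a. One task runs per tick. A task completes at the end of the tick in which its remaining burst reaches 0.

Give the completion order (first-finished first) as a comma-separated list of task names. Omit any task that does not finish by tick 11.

completion order = C, F

t=0: ready={C} → run C
t=1: ready={C} → run C
t=2: ready={F} → run F
t=3: ready={F} → run F
t=4: ready={F} → run F
t=5: ready={F} → run F
t=6: ready={F} → run F
t=7: ready={F} → run F
t=8: ready={F} → run F
t=9: ready={F} → run F
t=10: (idle)
t=11: (idle)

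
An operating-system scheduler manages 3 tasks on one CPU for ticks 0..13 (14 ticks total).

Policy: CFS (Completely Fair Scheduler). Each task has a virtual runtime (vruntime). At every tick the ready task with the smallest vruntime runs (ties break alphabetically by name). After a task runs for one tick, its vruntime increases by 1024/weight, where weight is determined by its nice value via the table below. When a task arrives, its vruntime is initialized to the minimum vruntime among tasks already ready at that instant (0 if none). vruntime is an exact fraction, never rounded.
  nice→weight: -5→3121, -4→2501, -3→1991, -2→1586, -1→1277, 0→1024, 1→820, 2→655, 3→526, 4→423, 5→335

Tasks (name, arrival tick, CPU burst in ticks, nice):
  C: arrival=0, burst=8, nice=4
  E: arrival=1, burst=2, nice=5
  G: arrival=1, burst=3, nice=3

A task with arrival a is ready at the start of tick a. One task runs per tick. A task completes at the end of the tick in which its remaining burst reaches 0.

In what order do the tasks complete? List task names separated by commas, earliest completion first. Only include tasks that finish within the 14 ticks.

t=0: vr[C=0] → run C
t=1: vr[C=1024/423 E=1024/423 G=1024/423] → run C
t=2: vr[C=2048/423 E=1024/423 G=1024/423] → run E
t=3: vr[C=2048/423 E=776192/141705 G=1024/423] → run G
t=4: vr[C=2048/423 E=776192/141705 G=485888/111249] → run G
t=5: vr[C=2048/423 E=776192/141705 G=702464/111249] → run C
t=6: vr[C=1024/141 E=776192/141705 G=702464/111249] → run E
t=7: vr[C=1024/141 G=702464/111249] → run G
t=8: vr[C=1024/141] → run C
t=9: vr[C=4096/423] → run C
t=10: vr[C=5120/423] → run C
t=11: vr[C=2048/141] → run C
t=12: vr[C=7168/423] → run C
t=13: (idle)

completion order = E, G, C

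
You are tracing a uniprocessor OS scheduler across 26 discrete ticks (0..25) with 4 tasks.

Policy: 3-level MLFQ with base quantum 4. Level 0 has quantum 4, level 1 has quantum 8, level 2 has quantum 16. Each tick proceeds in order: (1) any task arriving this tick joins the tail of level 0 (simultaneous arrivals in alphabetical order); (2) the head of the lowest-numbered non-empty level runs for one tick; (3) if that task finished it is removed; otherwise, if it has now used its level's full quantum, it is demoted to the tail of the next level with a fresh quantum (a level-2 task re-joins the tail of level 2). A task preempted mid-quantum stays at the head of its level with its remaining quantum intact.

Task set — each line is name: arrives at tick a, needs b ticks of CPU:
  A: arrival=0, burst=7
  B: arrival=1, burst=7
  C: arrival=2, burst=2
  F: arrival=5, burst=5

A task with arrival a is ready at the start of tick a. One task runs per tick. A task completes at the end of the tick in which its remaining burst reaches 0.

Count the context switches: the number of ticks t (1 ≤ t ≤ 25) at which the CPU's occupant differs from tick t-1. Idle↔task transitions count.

context switches = 7

t=0: L0/L1/L2 = A/-/- → run A
t=1: L0/L1/L2 = AB/-/- → run A
t=2: L0/L1/L2 = ABC/-/- → run A
t=3: L0/L1/L2 = ABC/-/- → run A
t=4: L0/L1/L2 = BC/A/- → run B
t=5: L0/L1/L2 = BCF/A/- → run B
t=6: L0/L1/L2 = BCF/A/- → run B
t=7: L0/L1/L2 = BCF/A/- → run B
t=8: L0/L1/L2 = CF/AB/- → run C
t=9: L0/L1/L2 = CF/AB/- → run C
t=10: L0/L1/L2 = F/AB/- → run F
t=11: L0/L1/L2 = F/AB/- → run F
t=12: L0/L1/L2 = F/AB/- → run F
t=13: L0/L1/L2 = F/AB/- → run F
t=14: L0/L1/L2 = -/ABF/- → run A
t=15: L0/L1/L2 = -/ABF/- → run A
t=16: L0/L1/L2 = -/ABF/- → run A
t=17: L0/L1/L2 = -/BF/- → run B
t=18: L0/L1/L2 = -/BF/- → run B
t=19: L0/L1/L2 = -/BF/- → run B
t=20: L0/L1/L2 = -/F/- → run F
t=21: (idle)
t=22: (idle)
t=23: (idle)
t=24: (idle)
t=25: (idle)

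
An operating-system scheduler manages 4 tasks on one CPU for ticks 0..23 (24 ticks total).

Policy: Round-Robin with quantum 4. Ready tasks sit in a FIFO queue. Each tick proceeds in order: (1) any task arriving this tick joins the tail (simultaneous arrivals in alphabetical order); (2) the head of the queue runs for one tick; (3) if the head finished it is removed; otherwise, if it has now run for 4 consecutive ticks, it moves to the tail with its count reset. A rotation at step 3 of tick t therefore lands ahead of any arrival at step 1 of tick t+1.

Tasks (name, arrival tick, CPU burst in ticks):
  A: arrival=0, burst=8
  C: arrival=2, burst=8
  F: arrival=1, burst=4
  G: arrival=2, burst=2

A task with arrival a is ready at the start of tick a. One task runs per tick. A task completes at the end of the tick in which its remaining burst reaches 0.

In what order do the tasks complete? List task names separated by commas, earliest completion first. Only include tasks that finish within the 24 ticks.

t=0: queue=[A] q_used=0 → run A
t=1: queue=[A,F] q_used=1 → run A
t=2: queue=[A,F,C,G] q_used=2 → run A
t=3: queue=[A,F,C,G] q_used=3 → run A
t=4: queue=[F,C,G,A] q_used=0 → run F
t=5: queue=[F,C,G,A] q_used=1 → run F
t=6: queue=[F,C,G,A] q_used=2 → run F
t=7: queue=[F,C,G,A] q_used=3 → run F
t=8: queue=[C,G,A] q_used=0 → run C
t=9: queue=[C,G,A] q_used=1 → run C
t=10: queue=[C,G,A] q_used=2 → run C
t=11: queue=[C,G,A] q_used=3 → run C
t=12: queue=[G,A,C] q_used=0 → run G
t=13: queue=[G,A,C] q_used=1 → run G
t=14: queue=[A,C] q_used=0 → run A
t=15: queue=[A,C] q_used=1 → run A
t=16: queue=[A,C] q_used=2 → run A
t=17: queue=[A,C] q_used=3 → run A
t=18: queue=[C] q_used=0 → run C
t=19: queue=[C] q_used=1 → run C
t=20: queue=[C] q_used=2 → run C
t=21: queue=[C] q_used=3 → run C
t=22: (idle)
t=23: (idle)

completion order = F, G, A, C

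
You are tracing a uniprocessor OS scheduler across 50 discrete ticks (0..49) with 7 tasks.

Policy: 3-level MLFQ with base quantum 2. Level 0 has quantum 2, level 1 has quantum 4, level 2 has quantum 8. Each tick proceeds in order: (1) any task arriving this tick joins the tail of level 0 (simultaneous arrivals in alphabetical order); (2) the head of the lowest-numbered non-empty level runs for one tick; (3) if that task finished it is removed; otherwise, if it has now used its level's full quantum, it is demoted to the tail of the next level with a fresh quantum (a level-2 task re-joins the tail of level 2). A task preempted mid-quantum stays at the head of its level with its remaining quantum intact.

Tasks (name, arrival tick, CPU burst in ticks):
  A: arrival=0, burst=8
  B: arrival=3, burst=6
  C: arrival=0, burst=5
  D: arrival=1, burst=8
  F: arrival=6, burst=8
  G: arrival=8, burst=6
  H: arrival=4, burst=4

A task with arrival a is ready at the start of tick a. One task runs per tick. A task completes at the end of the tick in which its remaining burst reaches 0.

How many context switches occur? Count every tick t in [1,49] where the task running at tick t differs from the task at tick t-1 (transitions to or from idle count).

context switches = 17

t=0: L0/L1/L2 = AC/-/- → run A
t=1: L0/L1/L2 = ACD/-/- → run A
t=2: L0/L1/L2 = CD/A/- → run C
t=3: L0/L1/L2 = CDB/A/- → run C
t=4: L0/L1/L2 = DBH/AC/- → run D
t=5: L0/L1/L2 = DBH/AC/- → run D
t=6: L0/L1/L2 = BHF/ACD/- → run B
t=7: L0/L1/L2 = BHF/ACD/- → run B
t=8: L0/L1/L2 = HFG/ACDB/- → run H
t=9: L0/L1/L2 = HFG/ACDB/- → run H
t=10: L0/L1/L2 = FG/ACDBH/- → run F
t=11: L0/L1/L2 = FG/ACDBH/- → run F
t=12: L0/L1/L2 = G/ACDBHF/- → run G
t=13: L0/L1/L2 = G/ACDBHF/- → run G
t=14: L0/L1/L2 = -/ACDBHFG/- → run A
t=15: L0/L1/L2 = -/ACDBHFG/- → run A
t=16: L0/L1/L2 = -/ACDBHFG/- → run A
t=17: L0/L1/L2 = -/ACDBHFG/- → run A
t=18: L0/L1/L2 = -/CDBHFG/A → run C
t=19: L0/L1/L2 = -/CDBHFG/A → run C
t=20: L0/L1/L2 = -/CDBHFG/A → run C
t=21: L0/L1/L2 = -/DBHFG/A → run D
t=22: L0/L1/L2 = -/DBHFG/A → run D
t=23: L0/L1/L2 = -/DBHFG/A → run D
t=24: L0/L1/L2 = -/DBHFG/A → run D
t=25: L0/L1/L2 = -/BHFG/AD → run B
t=26: L0/L1/L2 = -/BHFG/AD → run B
t=27: L0/L1/L2 = -/BHFG/AD → run B
t=28: L0/L1/L2 = -/BHFG/AD → run B
t=29: L0/L1/L2 = -/HFG/AD → run H
t=30: L0/L1/L2 = -/HFG/AD → run H
t=31: L0/L1/L2 = -/FG/AD → run F
t=32: L0/L1/L2 = -/FG/AD → run F
t=33: L0/L1/L2 = -/FG/AD → run F
t=34: L0/L1/L2 = -/FG/AD → run F
t=35: L0/L1/L2 = -/G/ADF → run G
t=36: L0/L1/L2 = -/G/ADF → run G
t=37: L0/L1/L2 = -/G/ADF → run G
t=38: L0/L1/L2 = -/G/ADF → run G
t=39: L0/L1/L2 = -/-/ADF → run A
t=40: L0/L1/L2 = -/-/ADF → run A
t=41: L0/L1/L2 = -/-/DF → run D
t=42: L0/L1/L2 = -/-/DF → run D
t=43: L0/L1/L2 = -/-/F → run F
t=44: L0/L1/L2 = -/-/F → run F
t=45: (idle)
t=46: (idle)
t=47: (idle)
t=48: (idle)
t=49: (idle)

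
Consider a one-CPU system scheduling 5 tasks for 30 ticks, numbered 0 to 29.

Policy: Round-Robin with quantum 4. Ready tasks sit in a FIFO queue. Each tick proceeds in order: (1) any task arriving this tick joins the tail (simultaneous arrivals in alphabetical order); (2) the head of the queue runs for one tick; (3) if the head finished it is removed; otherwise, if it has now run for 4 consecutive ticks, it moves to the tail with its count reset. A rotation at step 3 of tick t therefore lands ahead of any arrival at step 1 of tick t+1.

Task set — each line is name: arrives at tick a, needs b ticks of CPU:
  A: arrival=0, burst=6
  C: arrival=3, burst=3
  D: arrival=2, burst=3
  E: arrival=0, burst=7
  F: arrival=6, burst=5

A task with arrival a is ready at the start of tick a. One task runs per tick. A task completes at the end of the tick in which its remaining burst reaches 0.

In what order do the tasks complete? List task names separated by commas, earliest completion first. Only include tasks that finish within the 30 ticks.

completion order = D, C, A, E, F

t=0: queue=[A,E] q_used=0 → run A
t=1: queue=[A,E] q_used=1 → run A
t=2: queue=[A,E,D] q_used=2 → run A
t=3: queue=[A,E,D,C] q_used=3 → run A
t=4: queue=[E,D,C,A] q_used=0 → run E
t=5: queue=[E,D,C,A] q_used=1 → run E
t=6: queue=[E,D,C,A,F] q_used=2 → run E
t=7: queue=[E,D,C,A,F] q_used=3 → run E
t=8: queue=[D,C,A,F,E] q_used=0 → run D
t=9: queue=[D,C,A,F,E] q_used=1 → run D
t=10: queue=[D,C,A,F,E] q_used=2 → run D
t=11: queue=[C,A,F,E] q_used=0 → run C
t=12: queue=[C,A,F,E] q_used=1 → run C
t=13: queue=[C,A,F,E] q_used=2 → run C
t=14: queue=[A,F,E] q_used=0 → run A
t=15: queue=[A,F,E] q_used=1 → run A
t=16: queue=[F,E] q_used=0 → run F
t=17: queue=[F,E] q_used=1 → run F
t=18: queue=[F,E] q_used=2 → run F
t=19: queue=[F,E] q_used=3 → run F
t=20: queue=[E,F] q_used=0 → run E
t=21: queue=[E,F] q_used=1 → run E
t=22: queue=[E,F] q_used=2 → run E
t=23: queue=[F] q_used=0 → run F
t=24: (idle)
t=25: (idle)
t=26: (idle)
t=27: (idle)
t=28: (idle)
t=29: (idle)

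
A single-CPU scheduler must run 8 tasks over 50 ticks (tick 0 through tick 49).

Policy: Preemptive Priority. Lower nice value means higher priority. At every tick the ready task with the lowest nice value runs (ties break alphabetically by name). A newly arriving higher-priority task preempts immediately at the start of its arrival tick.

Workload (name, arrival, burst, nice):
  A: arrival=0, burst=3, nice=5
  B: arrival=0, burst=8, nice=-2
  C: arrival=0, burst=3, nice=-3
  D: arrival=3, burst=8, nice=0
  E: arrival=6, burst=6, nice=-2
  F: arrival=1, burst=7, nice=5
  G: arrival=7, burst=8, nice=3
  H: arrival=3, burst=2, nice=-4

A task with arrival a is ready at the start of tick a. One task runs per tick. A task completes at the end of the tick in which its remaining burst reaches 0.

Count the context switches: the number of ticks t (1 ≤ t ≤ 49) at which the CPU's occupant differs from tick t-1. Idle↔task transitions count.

context switches = 8

t=0: ready={A,B,C} → run C
t=1: ready={A,B,C,F} → run C
t=2: ready={A,B,C,F} → run C
t=3: ready={A,B,D,F,H} → run H
t=4: ready={A,B,D,F,H} → run H
t=5: ready={A,B,D,F} → run B
t=6: ready={A,B,D,E,F} → run B
t=7: ready={A,B,D,E,F,G} → run B
t=8: ready={A,B,D,E,F,G} → run B
t=9: ready={A,B,D,E,F,G} → run B
t=10: ready={A,B,D,E,F,G} → run B
t=11: ready={A,B,D,E,F,G} → run B
t=12: ready={A,B,D,E,F,G} → run B
t=13: ready={A,D,E,F,G} → run E
t=14: ready={A,D,E,F,G} → run E
t=15: ready={A,D,E,F,G} → run E
t=16: ready={A,D,E,F,G} → run E
t=17: ready={A,D,E,F,G} → run E
t=18: ready={A,D,E,F,G} → run E
t=19: ready={A,D,F,G} → run D
t=20: ready={A,D,F,G} → run D
t=21: ready={A,D,F,G} → run D
t=22: ready={A,D,F,G} → run D
t=23: ready={A,D,F,G} → run D
t=24: ready={A,D,F,G} → run D
t=25: ready={A,D,F,G} → run D
t=26: ready={A,D,F,G} → run D
t=27: ready={A,F,G} → run G
t=28: ready={A,F,G} → run G
t=29: ready={A,F,G} → run G
t=30: ready={A,F,G} → run G
t=31: ready={A,F,G} → run G
t=32: ready={A,F,G} → run G
t=33: ready={A,F,G} → run G
t=34: ready={A,F,G} → run G
t=35: ready={A,F} → run A
t=36: ready={A,F} → run A
t=37: ready={A,F} → run A
t=38: ready={F} → run F
t=39: ready={F} → run F
t=40: ready={F} → run F
t=41: ready={F} → run F
t=42: ready={F} → run F
t=43: ready={F} → run F
t=44: ready={F} → run F
t=45: (idle)
t=46: (idle)
t=47: (idle)
t=48: (idle)
t=49: (idle)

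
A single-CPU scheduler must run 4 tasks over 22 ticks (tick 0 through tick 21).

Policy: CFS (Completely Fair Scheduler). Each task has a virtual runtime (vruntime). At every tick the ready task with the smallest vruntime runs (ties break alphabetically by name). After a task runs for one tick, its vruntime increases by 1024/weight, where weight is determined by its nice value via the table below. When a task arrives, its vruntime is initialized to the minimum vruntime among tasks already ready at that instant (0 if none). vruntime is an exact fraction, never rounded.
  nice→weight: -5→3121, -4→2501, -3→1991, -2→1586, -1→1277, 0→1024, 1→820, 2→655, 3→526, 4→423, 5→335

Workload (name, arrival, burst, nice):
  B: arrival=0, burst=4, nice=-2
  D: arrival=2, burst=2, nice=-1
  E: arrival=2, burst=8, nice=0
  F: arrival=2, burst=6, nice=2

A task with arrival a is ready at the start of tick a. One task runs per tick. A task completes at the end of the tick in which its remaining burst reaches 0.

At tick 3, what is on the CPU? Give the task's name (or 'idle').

t=0: vr[B=0] → run B
t=1: vr[B=512/793] → run B
t=2: vr[B=1024/793 D=1024/793 E=1024/793 F=1024/793] → run B
t=3: vr[B=1536/793 D=1024/793 E=1024/793 F=1024/793] → run D
t=4: vr[B=1536/793 D=2119680/1012661 E=1024/793 F=1024/793] → run E
t=5: vr[B=1536/793 D=2119680/1012661 E=1817/793 F=1024/793] → run F
t=6: vr[B=1536/793 D=2119680/1012661 E=1817/793 F=1482752/519415] → run B
t=7: vr[D=2119680/1012661 E=1817/793 F=1482752/519415] → run D
t=8: vr[E=1817/793 F=1482752/519415] → run E
t=9: vr[E=2610/793 F=1482752/519415] → run F
t=10: vr[E=2610/793 F=2294784/519415] → run E
t=11: vr[E=3403/793 F=2294784/519415] → run E
t=12: vr[E=4196/793 F=2294784/519415] → run F
t=13: vr[E=4196/793 F=3106816/519415] → run E
t=14: vr[E=4989/793 F=3106816/519415] → run F
t=15: vr[E=4989/793 F=3918848/519415] → run E
t=16: vr[E=5782/793 F=3918848/519415] → run E
t=17: vr[E=6575/793 F=3918848/519415] → run F
t=18: vr[E=6575/793 F=946176/103883] → run E
t=19: vr[F=946176/103883] → run F
t=20: (idle)
t=21: (idle)

running at tick 3 = D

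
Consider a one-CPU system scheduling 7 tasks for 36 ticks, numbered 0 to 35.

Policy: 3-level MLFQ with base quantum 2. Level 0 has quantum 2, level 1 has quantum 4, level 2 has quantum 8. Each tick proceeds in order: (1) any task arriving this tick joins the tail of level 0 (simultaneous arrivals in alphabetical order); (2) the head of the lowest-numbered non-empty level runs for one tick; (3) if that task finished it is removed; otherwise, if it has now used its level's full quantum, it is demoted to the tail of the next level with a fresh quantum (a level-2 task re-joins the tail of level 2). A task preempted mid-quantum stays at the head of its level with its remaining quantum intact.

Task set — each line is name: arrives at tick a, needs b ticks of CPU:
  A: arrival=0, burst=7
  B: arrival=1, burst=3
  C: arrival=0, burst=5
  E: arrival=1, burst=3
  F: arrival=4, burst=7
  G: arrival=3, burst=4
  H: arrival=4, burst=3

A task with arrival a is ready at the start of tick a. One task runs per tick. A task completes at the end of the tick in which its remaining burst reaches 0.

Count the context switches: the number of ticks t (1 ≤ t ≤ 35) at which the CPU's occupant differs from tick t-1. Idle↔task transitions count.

t=0: L0/L1/L2 = AC/-/- → run A
t=1: L0/L1/L2 = ACBE/-/- → run A
t=2: L0/L1/L2 = CBE/A/- → run C
t=3: L0/L1/L2 = CBEG/A/- → run C
t=4: L0/L1/L2 = BEGFH/AC/- → run B
t=5: L0/L1/L2 = BEGFH/AC/- → run B
t=6: L0/L1/L2 = EGFH/ACB/- → run E
t=7: L0/L1/L2 = EGFH/ACB/- → run E
t=8: L0/L1/L2 = GFH/ACBE/- → run G
t=9: L0/L1/L2 = GFH/ACBE/- → run G
t=10: L0/L1/L2 = FH/ACBEG/- → run F
t=11: L0/L1/L2 = FH/ACBEG/- → run F
t=12: L0/L1/L2 = H/ACBEGF/- → run H
t=13: L0/L1/L2 = H/ACBEGF/- → run H
t=14: L0/L1/L2 = -/ACBEGFH/- → run A
t=15: L0/L1/L2 = -/ACBEGFH/- → run A
t=16: L0/L1/L2 = -/ACBEGFH/- → run A
t=17: L0/L1/L2 = -/ACBEGFH/- → run A
t=18: L0/L1/L2 = -/CBEGFH/A → run C
t=19: L0/L1/L2 = -/CBEGFH/A → run C
t=20: L0/L1/L2 = -/CBEGFH/A → run C
t=21: L0/L1/L2 = -/BEGFH/A → run B
t=22: L0/L1/L2 = -/EGFH/A → run E
t=23: L0/L1/L2 = -/GFH/A → run G
t=24: L0/L1/L2 = -/GFH/A → run G
t=25: L0/L1/L2 = -/FH/A → run F
t=26: L0/L1/L2 = -/FH/A → run F
t=27: L0/L1/L2 = -/FH/A → run F
t=28: L0/L1/L2 = -/FH/A → run F
t=29: L0/L1/L2 = -/H/AF → run H
t=30: L0/L1/L2 = -/-/AF → run A
t=31: L0/L1/L2 = -/-/F → run F
t=32: (idle)
t=33: (idle)
t=34: (idle)
t=35: (idle)

context switches = 16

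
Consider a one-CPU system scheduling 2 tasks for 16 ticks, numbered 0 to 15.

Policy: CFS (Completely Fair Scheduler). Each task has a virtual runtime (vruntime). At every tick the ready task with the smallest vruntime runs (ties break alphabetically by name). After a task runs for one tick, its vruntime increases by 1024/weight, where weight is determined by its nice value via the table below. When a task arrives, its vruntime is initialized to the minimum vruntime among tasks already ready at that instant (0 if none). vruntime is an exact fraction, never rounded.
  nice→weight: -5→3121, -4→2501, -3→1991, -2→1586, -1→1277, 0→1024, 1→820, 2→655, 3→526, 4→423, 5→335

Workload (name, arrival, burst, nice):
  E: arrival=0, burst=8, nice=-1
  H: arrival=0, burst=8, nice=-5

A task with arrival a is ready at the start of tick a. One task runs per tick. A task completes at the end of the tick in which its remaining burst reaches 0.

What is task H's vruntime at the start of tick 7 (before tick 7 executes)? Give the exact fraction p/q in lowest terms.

vruntime(H, start of tick 7) = 5120/3121

t=0: vr[E=0 H=0] → run E
t=1: vr[E=1024/1277 H=0] → run H
t=2: vr[E=1024/1277 H=1024/3121] → run H
t=3: vr[E=1024/1277 H=2048/3121] → run H
t=4: vr[E=1024/1277 H=3072/3121] → run E
t=5: vr[E=2048/1277 H=3072/3121] → run H
t=6: vr[E=2048/1277 H=4096/3121] → run H
t=7: vr[E=2048/1277 H=5120/3121] → run E
t=8: vr[E=3072/1277 H=5120/3121] → run H
t=9: vr[E=3072/1277 H=6144/3121] → run H
t=10: vr[E=3072/1277 H=7168/3121] → run H
t=11: vr[E=3072/1277] → run E
t=12: vr[E=4096/1277] → run E
t=13: vr[E=5120/1277] → run E
t=14: vr[E=6144/1277] → run E
t=15: vr[E=7168/1277] → run E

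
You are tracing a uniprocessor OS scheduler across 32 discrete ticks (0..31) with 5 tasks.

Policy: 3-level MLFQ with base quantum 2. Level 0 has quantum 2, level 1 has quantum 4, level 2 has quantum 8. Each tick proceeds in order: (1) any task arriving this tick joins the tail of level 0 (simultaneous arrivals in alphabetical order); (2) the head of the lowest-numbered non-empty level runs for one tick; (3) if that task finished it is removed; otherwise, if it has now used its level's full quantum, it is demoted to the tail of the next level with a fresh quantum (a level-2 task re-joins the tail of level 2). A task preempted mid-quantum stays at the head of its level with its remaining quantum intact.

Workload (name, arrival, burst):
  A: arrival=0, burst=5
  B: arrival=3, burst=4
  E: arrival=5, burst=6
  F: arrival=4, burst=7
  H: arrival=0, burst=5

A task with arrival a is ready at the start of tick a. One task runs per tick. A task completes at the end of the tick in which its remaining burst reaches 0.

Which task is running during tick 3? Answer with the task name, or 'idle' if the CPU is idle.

t=0: L0/L1/L2 = AH/-/- → run A
t=1: L0/L1/L2 = AH/-/- → run A
t=2: L0/L1/L2 = H/A/- → run H
t=3: L0/L1/L2 = HB/A/- → run H
t=4: L0/L1/L2 = BF/AH/- → run B
t=5: L0/L1/L2 = BFE/AH/- → run B
t=6: L0/L1/L2 = FE/AHB/- → run F
t=7: L0/L1/L2 = FE/AHB/- → run F
t=8: L0/L1/L2 = E/AHBF/- → run E
t=9: L0/L1/L2 = E/AHBF/- → run E
t=10: L0/L1/L2 = -/AHBFE/- → run A
t=11: L0/L1/L2 = -/AHBFE/- → run A
t=12: L0/L1/L2 = -/AHBFE/- → run A
t=13: L0/L1/L2 = -/HBFE/- → run H
t=14: L0/L1/L2 = -/HBFE/- → run H
t=15: L0/L1/L2 = -/HBFE/- → run H
t=16: L0/L1/L2 = -/BFE/- → run B
t=17: L0/L1/L2 = -/BFE/- → run B
t=18: L0/L1/L2 = -/FE/- → run F
t=19: L0/L1/L2 = -/FE/- → run F
t=20: L0/L1/L2 = -/FE/- → run F
t=21: L0/L1/L2 = -/FE/- → run F
t=22: L0/L1/L2 = -/E/F → run E
t=23: L0/L1/L2 = -/E/F → run E
t=24: L0/L1/L2 = -/E/F → run E
t=25: L0/L1/L2 = -/E/F → run E
t=26: L0/L1/L2 = -/-/F → run F
t=27: (idle)
t=28: (idle)
t=29: (idle)
t=30: (idle)
t=31: (idle)

running at tick 3 = H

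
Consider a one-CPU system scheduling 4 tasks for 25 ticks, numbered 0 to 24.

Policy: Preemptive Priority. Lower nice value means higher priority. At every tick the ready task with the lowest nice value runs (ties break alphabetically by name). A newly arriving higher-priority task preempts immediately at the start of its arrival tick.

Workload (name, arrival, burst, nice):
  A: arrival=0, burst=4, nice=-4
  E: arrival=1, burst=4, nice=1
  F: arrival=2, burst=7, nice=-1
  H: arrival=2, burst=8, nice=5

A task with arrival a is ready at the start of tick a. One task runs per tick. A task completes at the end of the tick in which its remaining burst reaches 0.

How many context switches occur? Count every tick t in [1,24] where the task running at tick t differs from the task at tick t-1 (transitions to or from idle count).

t=0: ready={A} → run A
t=1: ready={A,E} → run A
t=2: ready={A,E,F,H} → run A
t=3: ready={A,E,F,H} → run A
t=4: ready={E,F,H} → run F
t=5: ready={E,F,H} → run F
t=6: ready={E,F,H} → run F
t=7: ready={E,F,H} → run F
t=8: ready={E,F,H} → run F
t=9: ready={E,F,H} → run F
t=10: ready={E,F,H} → run F
t=11: ready={E,H} → run E
t=12: ready={E,H} → run E
t=13: ready={E,H} → run E
t=14: ready={E,H} → run E
t=15: ready={H} → run H
t=16: ready={H} → run H
t=17: ready={H} → run H
t=18: ready={H} → run H
t=19: ready={H} → run H
t=20: ready={H} → run H
t=21: ready={H} → run H
t=22: ready={H} → run H
t=23: (idle)
t=24: (idle)

context switches = 4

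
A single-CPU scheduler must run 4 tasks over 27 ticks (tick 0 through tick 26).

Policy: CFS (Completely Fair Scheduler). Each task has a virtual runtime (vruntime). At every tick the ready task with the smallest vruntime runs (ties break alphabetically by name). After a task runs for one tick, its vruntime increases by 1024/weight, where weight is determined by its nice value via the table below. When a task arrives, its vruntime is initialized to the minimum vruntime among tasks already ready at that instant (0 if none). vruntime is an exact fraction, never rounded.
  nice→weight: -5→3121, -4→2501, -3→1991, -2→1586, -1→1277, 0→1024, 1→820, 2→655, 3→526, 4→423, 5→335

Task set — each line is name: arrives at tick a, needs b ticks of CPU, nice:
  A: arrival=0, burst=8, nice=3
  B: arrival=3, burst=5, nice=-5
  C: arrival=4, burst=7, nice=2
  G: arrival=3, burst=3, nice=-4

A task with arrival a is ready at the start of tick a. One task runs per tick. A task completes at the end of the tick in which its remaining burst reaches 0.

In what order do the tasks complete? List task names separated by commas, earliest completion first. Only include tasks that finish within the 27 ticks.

t=0: vr[A=0] → run A
t=1: vr[A=512/263] → run A
t=2: vr[A=1024/263] → run A
t=3: vr[A=1536/263 B=1536/263 G=1536/263] → run A
t=4: vr[A=2048/263 B=1536/263 C=1536/263 G=1536/263] → run B
t=5: vr[A=2048/263 B=5063168/820823 C=1536/263 G=1536/263] → run C
t=6: vr[A=2048/263 B=5063168/820823 C=1275392/172265 G=1536/263] → run G
t=7: vr[A=2048/263 B=5063168/820823 C=1275392/172265 G=4110848/657763] → run B
t=8: vr[A=2048/263 B=5332480/820823 C=1275392/172265 G=4110848/657763] → run G
t=9: vr[A=2048/263 B=5332480/820823 C=1275392/172265 G=4380160/657763] → run B
t=10: vr[A=2048/263 B=5601792/820823 C=1275392/172265 G=4380160/657763] → run G
t=11: vr[A=2048/263 B=5601792/820823 C=1275392/172265] → run B
t=12: vr[A=2048/263 B=5871104/820823 C=1275392/172265] → run B
t=13: vr[A=2048/263 C=1275392/172265] → run C
t=14: vr[A=2048/263 C=1544704/172265] → run A
t=15: vr[A=2560/263 C=1544704/172265] → run C
t=16: vr[A=2560/263 C=1814016/172265] → run A
t=17: vr[A=3072/263 C=1814016/172265] → run C
t=18: vr[A=3072/263 C=2083328/172265] → run A
t=19: vr[A=3584/263 C=2083328/172265] → run C
t=20: vr[A=3584/263 C=470528/34453] → run A
t=21: vr[C=470528/34453] → run C
t=22: vr[C=2621952/172265] → run C
t=23: (idle)
t=24: (idle)
t=25: (idle)
t=26: (idle)

completion order = G, B, A, C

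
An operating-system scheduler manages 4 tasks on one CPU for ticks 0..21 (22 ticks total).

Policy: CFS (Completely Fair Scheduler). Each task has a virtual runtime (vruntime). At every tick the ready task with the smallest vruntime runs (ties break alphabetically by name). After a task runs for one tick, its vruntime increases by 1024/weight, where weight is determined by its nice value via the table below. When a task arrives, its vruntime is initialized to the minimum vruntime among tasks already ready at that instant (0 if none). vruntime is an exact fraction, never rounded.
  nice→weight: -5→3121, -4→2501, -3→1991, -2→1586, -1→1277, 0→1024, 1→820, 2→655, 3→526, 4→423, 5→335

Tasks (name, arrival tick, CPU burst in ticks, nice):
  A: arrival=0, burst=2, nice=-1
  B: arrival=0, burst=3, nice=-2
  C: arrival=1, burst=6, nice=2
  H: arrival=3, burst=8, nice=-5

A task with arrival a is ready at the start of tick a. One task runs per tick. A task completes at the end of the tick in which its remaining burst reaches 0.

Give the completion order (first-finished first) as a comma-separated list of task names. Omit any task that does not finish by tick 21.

completion order = A, B, H, C

t=0: vr[A=0 B=0] → run A
t=1: vr[A=1024/1277 B=0 C=0] → run B
t=2: vr[A=1024/1277 B=512/793 C=0] → run C
t=3: vr[A=1024/1277 B=512/793 C=1024/655 H=512/793] → run B
t=4: vr[A=1024/1277 B=1024/793 C=1024/655 H=512/793] → run H
t=5: vr[A=1024/1277 B=1024/793 C=1024/655 H=2409984/2474953] → run A
t=6: vr[B=1024/793 C=1024/655 H=2409984/2474953] → run H
t=7: vr[B=1024/793 C=1024/655 H=3222016/2474953] → run B
t=8: vr[C=1024/655 H=3222016/2474953] → run H
t=9: vr[C=1024/655 H=4034048/2474953] → run C
t=10: vr[C=2048/655 H=4034048/2474953] → run H
t=11: vr[C=2048/655 H=4846080/2474953] → run H
t=12: vr[C=2048/655 H=5658112/2474953] → run H
t=13: vr[C=2048/655 H=6470144/2474953] → run H
t=14: vr[C=2048/655 H=7282176/2474953] → run H
t=15: vr[C=2048/655] → run C
t=16: vr[C=3072/655] → run C
t=17: vr[C=4096/655] → run C
t=18: vr[C=1024/131] → run C
t=19: (idle)
t=20: (idle)
t=21: (idle)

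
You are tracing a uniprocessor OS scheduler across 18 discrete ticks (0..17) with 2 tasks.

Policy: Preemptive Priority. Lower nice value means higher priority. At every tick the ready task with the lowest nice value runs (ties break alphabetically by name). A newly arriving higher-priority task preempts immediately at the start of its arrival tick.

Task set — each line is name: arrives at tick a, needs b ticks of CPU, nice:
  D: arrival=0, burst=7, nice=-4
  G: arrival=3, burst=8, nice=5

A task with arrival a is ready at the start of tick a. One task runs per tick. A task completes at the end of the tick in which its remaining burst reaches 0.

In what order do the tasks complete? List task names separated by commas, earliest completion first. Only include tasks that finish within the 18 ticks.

t=0: ready={D} → run D
t=1: ready={D} → run D
t=2: ready={D} → run D
t=3: ready={D,G} → run D
t=4: ready={D,G} → run D
t=5: ready={D,G} → run D
t=6: ready={D,G} → run D
t=7: ready={G} → run G
t=8: ready={G} → run G
t=9: ready={G} → run G
t=10: ready={G} → run G
t=11: ready={G} → run G
t=12: ready={G} → run G
t=13: ready={G} → run G
t=14: ready={G} → run G
t=15: (idle)
t=16: (idle)
t=17: (idle)

completion order = D, G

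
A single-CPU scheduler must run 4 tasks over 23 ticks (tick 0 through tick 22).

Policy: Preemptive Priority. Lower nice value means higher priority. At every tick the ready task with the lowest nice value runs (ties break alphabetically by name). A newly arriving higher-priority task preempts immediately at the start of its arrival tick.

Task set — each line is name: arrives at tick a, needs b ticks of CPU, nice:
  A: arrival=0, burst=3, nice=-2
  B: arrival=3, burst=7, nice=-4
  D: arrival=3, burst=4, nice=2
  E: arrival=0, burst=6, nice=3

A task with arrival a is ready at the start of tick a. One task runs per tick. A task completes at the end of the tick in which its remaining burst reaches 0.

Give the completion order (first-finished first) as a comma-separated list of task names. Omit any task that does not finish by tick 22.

t=0: ready={A,E} → run A
t=1: ready={A,E} → run A
t=2: ready={A,E} → run A
t=3: ready={B,D,E} → run B
t=4: ready={B,D,E} → run B
t=5: ready={B,D,E} → run B
t=6: ready={B,D,E} → run B
t=7: ready={B,D,E} → run B
t=8: ready={B,D,E} → run B
t=9: ready={B,D,E} → run B
t=10: ready={D,E} → run D
t=11: ready={D,E} → run D
t=12: ready={D,E} → run D
t=13: ready={D,E} → run D
t=14: ready={E} → run E
t=15: ready={E} → run E
t=16: ready={E} → run E
t=17: ready={E} → run E
t=18: ready={E} → run E
t=19: ready={E} → run E
t=20: (idle)
t=21: (idle)
t=22: (idle)

completion order = A, B, D, E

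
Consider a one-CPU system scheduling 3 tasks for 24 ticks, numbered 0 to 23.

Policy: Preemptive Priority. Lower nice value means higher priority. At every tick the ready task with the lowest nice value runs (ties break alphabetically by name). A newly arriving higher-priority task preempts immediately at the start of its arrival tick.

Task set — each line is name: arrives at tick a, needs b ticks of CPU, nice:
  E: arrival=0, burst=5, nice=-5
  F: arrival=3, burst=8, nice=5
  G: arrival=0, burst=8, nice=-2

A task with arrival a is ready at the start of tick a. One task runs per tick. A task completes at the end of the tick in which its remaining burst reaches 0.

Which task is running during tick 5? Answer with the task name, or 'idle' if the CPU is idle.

t=0: ready={E,G} → run E
t=1: ready={E,G} → run E
t=2: ready={E,G} → run E
t=3: ready={E,F,G} → run E
t=4: ready={E,F,G} → run E
t=5: ready={F,G} → run G
t=6: ready={F,G} → run G
t=7: ready={F,G} → run G
t=8: ready={F,G} → run G
t=9: ready={F,G} → run G
t=10: ready={F,G} → run G
t=11: ready={F,G} → run G
t=12: ready={F,G} → run G
t=13: ready={F} → run F
t=14: ready={F} → run F
t=15: ready={F} → run F
t=16: ready={F} → run F
t=17: ready={F} → run F
t=18: ready={F} → run F
t=19: ready={F} → run F
t=20: ready={F} → run F
t=21: (idle)
t=22: (idle)
t=23: (idle)

running at tick 5 = G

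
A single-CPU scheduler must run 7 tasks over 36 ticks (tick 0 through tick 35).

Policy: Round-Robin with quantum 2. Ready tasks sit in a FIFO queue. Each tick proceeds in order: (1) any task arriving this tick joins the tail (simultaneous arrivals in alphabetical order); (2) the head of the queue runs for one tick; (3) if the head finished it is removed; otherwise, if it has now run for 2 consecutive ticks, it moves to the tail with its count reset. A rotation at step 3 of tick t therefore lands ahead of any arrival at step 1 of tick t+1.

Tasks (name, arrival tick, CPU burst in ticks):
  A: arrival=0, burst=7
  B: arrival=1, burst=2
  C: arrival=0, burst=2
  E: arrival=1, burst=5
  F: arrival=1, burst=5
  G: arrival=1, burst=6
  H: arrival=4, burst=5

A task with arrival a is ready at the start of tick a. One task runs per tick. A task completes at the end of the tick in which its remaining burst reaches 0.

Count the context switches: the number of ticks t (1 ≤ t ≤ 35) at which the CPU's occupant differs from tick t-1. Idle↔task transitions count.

context switches = 18

t=0: queue=[A,C] q_used=0 → run A
t=1: queue=[A,C,B,E,F,G] q_used=1 → run A
t=2: queue=[C,B,E,F,G,A] q_used=0 → run C
t=3: queue=[C,B,E,F,G,A] q_used=1 → run C
t=4: queue=[B,E,F,G,A,H] q_used=0 → run B
t=5: queue=[B,E,F,G,A,H] q_used=1 → run B
t=6: queue=[E,F,G,A,H] q_used=0 → run E
t=7: queue=[E,F,G,A,H] q_used=1 → run E
t=8: queue=[F,G,A,H,E] q_used=0 → run F
t=9: queue=[F,G,A,H,E] q_used=1 → run F
t=10: queue=[G,A,H,E,F] q_used=0 → run G
t=11: queue=[G,A,H,E,F] q_used=1 → run G
t=12: queue=[A,H,E,F,G] q_used=0 → run A
t=13: queue=[A,H,E,F,G] q_used=1 → run A
t=14: queue=[H,E,F,G,A] q_used=0 → run H
t=15: queue=[H,E,F,G,A] q_used=1 → run H
t=16: queue=[E,F,G,A,H] q_used=0 → run E
t=17: queue=[E,F,G,A,H] q_used=1 → run E
t=18: queue=[F,G,A,H,E] q_used=0 → run F
t=19: queue=[F,G,A,H,E] q_used=1 → run F
t=20: queue=[G,A,H,E,F] q_used=0 → run G
t=21: queue=[G,A,H,E,F] q_used=1 → run G
t=22: queue=[A,H,E,F,G] q_used=0 → run A
t=23: queue=[A,H,E,F,G] q_used=1 → run A
t=24: queue=[H,E,F,G,A] q_used=0 → run H
t=25: queue=[H,E,F,G,A] q_used=1 → run H
t=26: queue=[E,F,G,A,H] q_used=0 → run E
t=27: queue=[F,G,A,H] q_used=0 → run F
t=28: queue=[G,A,H] q_used=0 → run G
t=29: queue=[G,A,H] q_used=1 → run G
t=30: queue=[A,H] q_used=0 → run A
t=31: queue=[H] q_used=0 → run H
t=32: (idle)
t=33: (idle)
t=34: (idle)
t=35: (idle)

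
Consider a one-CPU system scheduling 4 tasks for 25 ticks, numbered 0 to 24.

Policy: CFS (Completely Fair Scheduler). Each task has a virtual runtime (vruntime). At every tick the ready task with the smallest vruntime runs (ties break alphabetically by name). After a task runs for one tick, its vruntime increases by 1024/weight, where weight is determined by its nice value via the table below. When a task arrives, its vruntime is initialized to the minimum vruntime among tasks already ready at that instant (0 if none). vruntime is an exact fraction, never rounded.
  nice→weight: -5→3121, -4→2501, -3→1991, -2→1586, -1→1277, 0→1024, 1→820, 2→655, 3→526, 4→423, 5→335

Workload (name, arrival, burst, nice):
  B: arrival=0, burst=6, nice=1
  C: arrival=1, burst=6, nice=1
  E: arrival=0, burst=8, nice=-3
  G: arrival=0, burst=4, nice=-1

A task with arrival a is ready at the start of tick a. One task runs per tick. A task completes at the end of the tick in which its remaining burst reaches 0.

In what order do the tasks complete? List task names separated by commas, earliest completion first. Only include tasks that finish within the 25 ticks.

t=0: vr[B=0 E=0 G=0] → run B
t=1: vr[B=256/205 C=0 E=0 G=0] → run C
t=2: vr[B=256/205 C=256/205 E=0 G=0] → run E
t=3: vr[B=256/205 C=256/205 E=1024/1991 G=0] → run G
t=4: vr[B=256/205 C=256/205 E=1024/1991 G=1024/1277] → run E
t=5: vr[B=256/205 C=256/205 E=2048/1991 G=1024/1277] → run G
t=6: vr[B=256/205 C=256/205 E=2048/1991 G=2048/1277] → run E
t=7: vr[B=256/205 C=256/205 E=3072/1991 G=2048/1277] → run B
t=8: vr[B=512/205 C=256/205 E=3072/1991 G=2048/1277] → run C
t=9: vr[B=512/205 C=512/205 E=3072/1991 G=2048/1277] → run E
t=10: vr[B=512/205 C=512/205 E=4096/1991 G=2048/1277] → run G
t=11: vr[B=512/205 C=512/205 E=4096/1991 G=3072/1277] → run E
t=12: vr[B=512/205 C=512/205 E=5120/1991 G=3072/1277] → run G
t=13: vr[B=512/205 C=512/205 E=5120/1991] → run B
t=14: vr[B=768/205 C=512/205 E=5120/1991] → run C
t=15: vr[B=768/205 C=768/205 E=5120/1991] → run E
t=16: vr[B=768/205 C=768/205 E=6144/1991] → run E
t=17: vr[B=768/205 C=768/205 E=7168/1991] → run E
t=18: vr[B=768/205 C=768/205] → run B
t=19: vr[B=1024/205 C=768/205] → run C
t=20: vr[B=1024/205 C=1024/205] → run B
t=21: vr[B=256/41 C=1024/205] → run C
t=22: vr[B=256/41 C=256/41] → run B
t=23: vr[C=256/41] → run C
t=24: (idle)

completion order = G, E, B, C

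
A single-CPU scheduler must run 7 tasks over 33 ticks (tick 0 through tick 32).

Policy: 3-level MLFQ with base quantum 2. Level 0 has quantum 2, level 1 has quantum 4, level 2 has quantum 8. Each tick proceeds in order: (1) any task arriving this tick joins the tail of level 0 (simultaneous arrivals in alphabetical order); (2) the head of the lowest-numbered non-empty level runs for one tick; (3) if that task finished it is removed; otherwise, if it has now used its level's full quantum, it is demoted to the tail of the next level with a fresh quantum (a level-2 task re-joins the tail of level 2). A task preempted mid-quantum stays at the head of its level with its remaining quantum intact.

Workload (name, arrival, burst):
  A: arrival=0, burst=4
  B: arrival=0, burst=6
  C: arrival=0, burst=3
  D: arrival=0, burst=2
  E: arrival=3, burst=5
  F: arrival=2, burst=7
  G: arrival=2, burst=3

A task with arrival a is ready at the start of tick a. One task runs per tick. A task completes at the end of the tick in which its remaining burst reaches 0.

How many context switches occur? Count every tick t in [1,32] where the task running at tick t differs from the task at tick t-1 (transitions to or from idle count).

context switches = 14

t=0: L0/L1/L2 = ABCD/-/- → run A
t=1: L0/L1/L2 = ABCD/-/- → run A
t=2: L0/L1/L2 = BCDFG/A/- → run B
t=3: L0/L1/L2 = BCDFGE/A/- → run B
t=4: L0/L1/L2 = CDFGE/AB/- → run C
t=5: L0/L1/L2 = CDFGE/AB/- → run C
t=6: L0/L1/L2 = DFGE/ABC/- → run D
t=7: L0/L1/L2 = DFGE/ABC/- → run D
t=8: L0/L1/L2 = FGE/ABC/- → run F
t=9: L0/L1/L2 = FGE/ABC/- → run F
t=10: L0/L1/L2 = GE/ABCF/- → run G
t=11: L0/L1/L2 = GE/ABCF/- → run G
t=12: L0/L1/L2 = E/ABCFG/- → run E
t=13: L0/L1/L2 = E/ABCFG/- → run E
t=14: L0/L1/L2 = -/ABCFGE/- → run A
t=15: L0/L1/L2 = -/ABCFGE/- → run A
t=16: L0/L1/L2 = -/BCFGE/- → run B
t=17: L0/L1/L2 = -/BCFGE/- → run B
t=18: L0/L1/L2 = -/BCFGE/- → run B
t=19: L0/L1/L2 = -/BCFGE/- → run B
t=20: L0/L1/L2 = -/CFGE/- → run C
t=21: L0/L1/L2 = -/FGE/- → run F
t=22: L0/L1/L2 = -/FGE/- → run F
t=23: L0/L1/L2 = -/FGE/- → run F
t=24: L0/L1/L2 = -/FGE/- → run F
t=25: L0/L1/L2 = -/GE/F → run G
t=26: L0/L1/L2 = -/E/F → run E
t=27: L0/L1/L2 = -/E/F → run E
t=28: L0/L1/L2 = -/E/F → run E
t=29: L0/L1/L2 = -/-/F → run F
t=30: (idle)
t=31: (idle)
t=32: (idle)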